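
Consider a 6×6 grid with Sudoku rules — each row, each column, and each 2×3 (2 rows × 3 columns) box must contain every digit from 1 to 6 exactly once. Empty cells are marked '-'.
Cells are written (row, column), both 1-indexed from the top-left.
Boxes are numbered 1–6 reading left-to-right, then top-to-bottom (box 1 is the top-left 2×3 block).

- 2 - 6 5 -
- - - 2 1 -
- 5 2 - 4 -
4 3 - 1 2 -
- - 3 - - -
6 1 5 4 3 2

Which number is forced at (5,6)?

Cell (5,6) itself could take any of {1, 5, 6} by direct elimination.
Consider where 1 can go in box 6.
(5,4) is out (column 4 already has a 1).
(5,5) is out (column 5 already has a 1).
So the only cell in box 6 that can hold 1 is (5,6).
Therefore (5,6) = 1.

1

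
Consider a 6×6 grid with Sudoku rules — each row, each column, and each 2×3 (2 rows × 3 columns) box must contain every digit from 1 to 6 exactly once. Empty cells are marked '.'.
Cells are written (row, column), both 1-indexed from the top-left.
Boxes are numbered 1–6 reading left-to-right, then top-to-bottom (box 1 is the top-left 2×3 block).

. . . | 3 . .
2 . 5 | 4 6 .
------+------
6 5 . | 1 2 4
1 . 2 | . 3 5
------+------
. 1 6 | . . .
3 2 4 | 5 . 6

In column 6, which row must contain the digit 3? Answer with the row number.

5

Consider where 3 can go in column 6.
(1,6) is out (row 1 already has a 3).
(2,6) is out (box 2 already has a 3).
So the only cell in column 6 that can hold 3 is (5,6).
That is row 5.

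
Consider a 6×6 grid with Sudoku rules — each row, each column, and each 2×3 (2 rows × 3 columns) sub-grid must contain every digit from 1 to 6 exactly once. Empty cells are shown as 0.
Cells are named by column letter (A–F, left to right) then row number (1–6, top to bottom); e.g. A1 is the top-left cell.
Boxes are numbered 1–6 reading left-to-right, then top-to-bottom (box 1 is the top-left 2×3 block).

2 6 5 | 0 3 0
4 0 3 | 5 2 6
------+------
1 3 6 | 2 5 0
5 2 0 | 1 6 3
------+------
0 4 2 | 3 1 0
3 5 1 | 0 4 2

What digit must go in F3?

4

Row 3 already contains {1, 2, 3, 5, 6}.
Column F already contains {2, 3, 6}.
Its 2×3 block (box 4) already contains {1, 2, 3, 5, 6}.
The only value from 1–6 not eliminated is 4, so F3 = 4.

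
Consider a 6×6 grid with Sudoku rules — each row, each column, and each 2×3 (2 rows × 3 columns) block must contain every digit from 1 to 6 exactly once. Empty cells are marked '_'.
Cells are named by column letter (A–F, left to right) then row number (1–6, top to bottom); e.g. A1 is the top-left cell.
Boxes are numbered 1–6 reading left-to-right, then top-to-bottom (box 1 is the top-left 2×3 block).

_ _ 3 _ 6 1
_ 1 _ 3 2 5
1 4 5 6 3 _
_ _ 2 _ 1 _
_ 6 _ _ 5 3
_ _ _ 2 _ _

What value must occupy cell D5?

Cell D5 itself could take any of {1, 4} by direct elimination.
Consider where 1 can go in column D.
D1 is out (row 1 already has a 1).
D4 is out (row 4 already has a 1).
So the only cell in column D that can hold 1 is D5.
Therefore D5 = 1.

1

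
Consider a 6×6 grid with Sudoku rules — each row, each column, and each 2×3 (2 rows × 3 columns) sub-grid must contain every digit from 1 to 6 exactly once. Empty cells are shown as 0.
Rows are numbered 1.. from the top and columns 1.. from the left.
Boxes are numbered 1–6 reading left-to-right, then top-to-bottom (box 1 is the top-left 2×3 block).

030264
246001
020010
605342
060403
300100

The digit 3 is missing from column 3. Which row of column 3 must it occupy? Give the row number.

3

Consider where 3 can go in column 3.
row 1, column 3 is out (row 1 already has a 3).
row 5, column 3 is out (row 5 already has a 3).
row 6, column 3 is out (row 6 already has a 3).
So the only cell in column 3 that can hold 3 is row 3, column 3.
That is row 3.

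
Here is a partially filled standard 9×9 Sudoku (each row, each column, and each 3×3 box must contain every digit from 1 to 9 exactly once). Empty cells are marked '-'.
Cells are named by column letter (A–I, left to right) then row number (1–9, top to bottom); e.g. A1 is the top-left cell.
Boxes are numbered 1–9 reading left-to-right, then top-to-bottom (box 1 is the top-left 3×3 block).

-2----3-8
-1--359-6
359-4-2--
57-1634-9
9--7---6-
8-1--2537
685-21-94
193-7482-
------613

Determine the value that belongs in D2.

Cell D2 itself could take any of {2, 8} by direct elimination.
Consider where 2 can go in column D.
D1 is out (row 1 already has a 2). D3 is out (row 3 already has a 2). D6 is out (row 6 already has a 2). D7 is out (row 7 already has a 2). The remaining empty cells in column D are similarly blocked.
So the only cell in column D that can hold 2 is D2.
Therefore D2 = 2.

2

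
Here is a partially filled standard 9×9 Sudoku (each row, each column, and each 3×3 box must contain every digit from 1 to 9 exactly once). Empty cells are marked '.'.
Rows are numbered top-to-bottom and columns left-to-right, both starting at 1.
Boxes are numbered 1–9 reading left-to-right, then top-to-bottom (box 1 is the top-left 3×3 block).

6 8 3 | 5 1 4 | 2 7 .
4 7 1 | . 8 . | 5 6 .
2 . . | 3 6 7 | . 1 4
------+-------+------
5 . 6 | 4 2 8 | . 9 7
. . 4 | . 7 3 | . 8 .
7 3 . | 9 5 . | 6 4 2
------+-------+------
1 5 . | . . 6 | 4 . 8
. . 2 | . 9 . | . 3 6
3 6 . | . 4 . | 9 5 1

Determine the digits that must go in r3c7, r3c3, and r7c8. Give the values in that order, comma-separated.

8,5,2

For r3c7:
  Row 3 already contains {1, 2, 3, 4, 6, 7}.
  Column 7 already contains {2, 4, 5, 6, 9}.
  Its 3×3 block (box 3) already contains {1, 2, 4, 5, 6, 7}.
  The only value from 1–9 not eliminated is 8, so r3c7 = 8.
For r3c3:
  Consider where 5 can go in row 3.
  r3c2 is out (column 2 already has a 5).
  r3c7 is out (column 7 already has a 5).
  So the only cell in row 3 that can hold 5 is r3c3.
  So r3c3 = 5.
For r7c8:
  Row 7 already contains {1, 4, 5, 6, 8}.
  Column 8 already contains {1, 3, 4, 5, 6, 7, 8, 9}.
  Its 3×3 block (box 9) already contains {1, 3, 4, 5, 6, 8, 9}.
  The only value from 1–9 not eliminated is 2, so r7c8 = 2.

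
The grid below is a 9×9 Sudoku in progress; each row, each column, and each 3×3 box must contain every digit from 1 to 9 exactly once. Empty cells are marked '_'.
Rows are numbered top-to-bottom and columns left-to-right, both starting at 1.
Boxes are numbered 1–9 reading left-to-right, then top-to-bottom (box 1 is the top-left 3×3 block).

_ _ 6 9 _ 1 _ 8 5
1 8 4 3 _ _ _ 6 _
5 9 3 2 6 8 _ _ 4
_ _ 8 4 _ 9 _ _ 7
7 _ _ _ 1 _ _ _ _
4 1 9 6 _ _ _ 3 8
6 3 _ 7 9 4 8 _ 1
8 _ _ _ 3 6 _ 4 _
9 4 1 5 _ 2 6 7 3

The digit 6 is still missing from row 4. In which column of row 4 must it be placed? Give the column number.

Consider where 6 can go in row 4.
r4c1 is out (column 1 already has a 6).
r4c5 is out (column 5 already has a 6).
r4c7 is out (column 7 already has a 6).
r4c8 is out (column 8 already has a 6).
So the only cell in row 4 that can hold 6 is r4c2.
That is column 2.

2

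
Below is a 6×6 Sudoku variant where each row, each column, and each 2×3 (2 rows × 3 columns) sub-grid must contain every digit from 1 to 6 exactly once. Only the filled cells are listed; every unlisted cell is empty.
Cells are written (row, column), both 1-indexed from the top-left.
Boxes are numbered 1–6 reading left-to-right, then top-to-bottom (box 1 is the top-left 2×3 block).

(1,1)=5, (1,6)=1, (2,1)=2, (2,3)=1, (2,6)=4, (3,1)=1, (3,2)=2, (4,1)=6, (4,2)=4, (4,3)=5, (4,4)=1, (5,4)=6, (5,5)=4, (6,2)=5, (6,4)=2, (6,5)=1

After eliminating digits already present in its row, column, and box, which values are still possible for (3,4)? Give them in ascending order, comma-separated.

3,4,5

Row 3 already contains {1, 2}.
Column 4 already contains {1, 2, 6}.
Its 2×3 block (box 4) already contains {1}.
Removing those from 1–6 leaves {3, 4, 5} as the candidates for (3,4).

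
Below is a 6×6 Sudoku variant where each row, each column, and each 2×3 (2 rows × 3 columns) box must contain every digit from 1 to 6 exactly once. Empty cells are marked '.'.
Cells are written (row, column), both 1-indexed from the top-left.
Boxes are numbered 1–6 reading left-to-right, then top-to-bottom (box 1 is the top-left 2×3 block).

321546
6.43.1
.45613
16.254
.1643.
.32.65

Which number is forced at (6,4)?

1

Row 6 already contains {2, 3, 5, 6}.
Column 4 already contains {2, 3, 4, 5, 6}.
Its 2×3 block (box 6) already contains {3, 4, 5, 6}.
The only value from 1–6 not eliminated is 1, so (6,4) = 1.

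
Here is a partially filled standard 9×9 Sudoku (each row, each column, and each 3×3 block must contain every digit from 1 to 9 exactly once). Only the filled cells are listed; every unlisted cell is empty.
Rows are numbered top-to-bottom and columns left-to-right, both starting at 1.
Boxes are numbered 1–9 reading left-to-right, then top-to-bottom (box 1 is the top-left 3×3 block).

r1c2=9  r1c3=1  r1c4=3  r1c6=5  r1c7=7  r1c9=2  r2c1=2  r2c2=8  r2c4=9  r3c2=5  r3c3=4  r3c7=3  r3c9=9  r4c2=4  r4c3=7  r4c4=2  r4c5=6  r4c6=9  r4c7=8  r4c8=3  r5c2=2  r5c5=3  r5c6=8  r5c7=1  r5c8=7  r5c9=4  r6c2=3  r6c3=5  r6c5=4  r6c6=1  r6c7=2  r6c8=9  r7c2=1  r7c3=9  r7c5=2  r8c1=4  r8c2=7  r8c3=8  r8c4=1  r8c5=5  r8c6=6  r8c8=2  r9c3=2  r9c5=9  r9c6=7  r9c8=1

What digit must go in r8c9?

3

Row 8 already contains {1, 2, 4, 5, 6, 7, 8}.
Column 9 already contains {2, 4, 9}.
Its 3×3 block (box 9) already contains {1, 2}.
The only value from 1–9 not eliminated is 3, so r8c9 = 3.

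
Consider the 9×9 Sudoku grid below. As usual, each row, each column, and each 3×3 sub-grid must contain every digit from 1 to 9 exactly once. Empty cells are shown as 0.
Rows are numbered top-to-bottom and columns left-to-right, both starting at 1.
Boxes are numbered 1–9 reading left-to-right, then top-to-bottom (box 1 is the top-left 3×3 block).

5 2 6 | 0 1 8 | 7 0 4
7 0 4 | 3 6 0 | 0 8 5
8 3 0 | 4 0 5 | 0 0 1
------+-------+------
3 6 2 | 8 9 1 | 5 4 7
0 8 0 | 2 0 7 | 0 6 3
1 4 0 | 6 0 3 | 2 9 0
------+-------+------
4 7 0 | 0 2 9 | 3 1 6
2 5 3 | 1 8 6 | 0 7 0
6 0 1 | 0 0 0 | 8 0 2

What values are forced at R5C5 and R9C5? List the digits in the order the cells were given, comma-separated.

For R5C5:
  Consider where 4 can go in row 5.
  R5C1 is out (column 1 already has a 4).
  R5C3 is out (column 3 already has a 4).
  R5C7 is out (box 6 already has a 4).
  So the only cell in row 5 that can hold 4 is R5C5.
  So R5C5 = 4.
For R9C5:
  Consider where 3 can go in box 8.
  R7C4 is out (row 7 already has a 3).
  R9C4 is out (column 4 already has a 3).
  R9C6 is out (column 6 already has a 3).
  So the only cell in box 8 that can hold 3 is R9C5.
  So R9C5 = 3.

4,3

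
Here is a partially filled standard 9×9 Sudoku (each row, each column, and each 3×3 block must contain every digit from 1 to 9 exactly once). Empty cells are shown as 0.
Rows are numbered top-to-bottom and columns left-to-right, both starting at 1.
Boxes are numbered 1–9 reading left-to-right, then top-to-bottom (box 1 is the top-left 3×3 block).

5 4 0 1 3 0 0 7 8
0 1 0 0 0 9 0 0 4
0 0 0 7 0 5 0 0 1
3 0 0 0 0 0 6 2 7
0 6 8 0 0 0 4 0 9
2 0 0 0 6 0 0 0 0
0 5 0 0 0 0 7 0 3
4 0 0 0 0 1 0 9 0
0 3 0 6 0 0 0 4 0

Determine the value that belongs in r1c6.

Cell r1c6 itself could take any of {2, 6} by direct elimination.
Consider where 6 can go in box 2.
r2c4 is out (column 4 already has a 6).
r2c5 is out (column 5 already has a 6).
r3c5 is out (column 5 already has a 6).
So the only cell in box 2 that can hold 6 is r1c6.
Therefore r1c6 = 6.

6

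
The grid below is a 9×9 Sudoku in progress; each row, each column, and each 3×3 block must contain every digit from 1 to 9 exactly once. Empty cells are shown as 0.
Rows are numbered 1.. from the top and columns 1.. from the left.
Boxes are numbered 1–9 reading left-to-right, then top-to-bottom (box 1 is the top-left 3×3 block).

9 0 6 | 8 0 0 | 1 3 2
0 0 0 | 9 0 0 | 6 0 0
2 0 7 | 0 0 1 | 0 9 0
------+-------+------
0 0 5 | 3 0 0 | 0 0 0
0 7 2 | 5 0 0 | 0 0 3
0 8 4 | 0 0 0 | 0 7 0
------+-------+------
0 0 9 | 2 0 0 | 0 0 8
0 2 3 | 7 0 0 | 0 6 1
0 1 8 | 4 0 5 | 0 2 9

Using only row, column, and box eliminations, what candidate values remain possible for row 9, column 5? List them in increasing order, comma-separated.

3,6

Row 9 already contains {1, 2, 4, 5, 8, 9}.
Column 5 already contains {}.
Its 3×3 block (box 8) already contains {2, 4, 5, 7}.
Removing those from 1–9 leaves {3, 6} as the candidates for row 9, column 5.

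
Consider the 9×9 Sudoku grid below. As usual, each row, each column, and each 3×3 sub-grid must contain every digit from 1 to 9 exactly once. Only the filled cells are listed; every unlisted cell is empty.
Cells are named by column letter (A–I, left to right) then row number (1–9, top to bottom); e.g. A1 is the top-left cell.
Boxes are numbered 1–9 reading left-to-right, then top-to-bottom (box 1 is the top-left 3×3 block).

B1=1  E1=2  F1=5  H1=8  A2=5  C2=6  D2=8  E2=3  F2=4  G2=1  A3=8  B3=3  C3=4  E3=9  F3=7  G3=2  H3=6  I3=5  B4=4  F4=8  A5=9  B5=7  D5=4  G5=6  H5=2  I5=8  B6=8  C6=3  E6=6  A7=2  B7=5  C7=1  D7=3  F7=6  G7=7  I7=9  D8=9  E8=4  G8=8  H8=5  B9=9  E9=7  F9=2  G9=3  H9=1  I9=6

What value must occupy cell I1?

3

Cell I1 itself could take any of {3, 4, 7} by direct elimination.
Consider where 3 can go in box 3.
G1 is out (column G already has a 3).
H2 is out (row 2 already has a 3).
I2 is out (row 2 already has a 3).
So the only cell in box 3 that can hold 3 is I1.
Therefore I1 = 3.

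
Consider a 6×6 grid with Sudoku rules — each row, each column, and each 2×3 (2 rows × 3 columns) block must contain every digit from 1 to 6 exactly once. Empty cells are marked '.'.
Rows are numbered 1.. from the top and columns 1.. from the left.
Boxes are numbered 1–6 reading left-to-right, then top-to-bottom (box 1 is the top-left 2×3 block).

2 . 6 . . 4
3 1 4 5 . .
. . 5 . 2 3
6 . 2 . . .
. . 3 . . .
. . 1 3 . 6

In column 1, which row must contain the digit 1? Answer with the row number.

Consider where 1 can go in column 1.
row 5, column 1 is out (box 5 already has a 1).
row 6, column 1 is out (row 6 already has a 1).
So the only cell in column 1 that can hold 1 is row 3, column 1.
That is row 3.

3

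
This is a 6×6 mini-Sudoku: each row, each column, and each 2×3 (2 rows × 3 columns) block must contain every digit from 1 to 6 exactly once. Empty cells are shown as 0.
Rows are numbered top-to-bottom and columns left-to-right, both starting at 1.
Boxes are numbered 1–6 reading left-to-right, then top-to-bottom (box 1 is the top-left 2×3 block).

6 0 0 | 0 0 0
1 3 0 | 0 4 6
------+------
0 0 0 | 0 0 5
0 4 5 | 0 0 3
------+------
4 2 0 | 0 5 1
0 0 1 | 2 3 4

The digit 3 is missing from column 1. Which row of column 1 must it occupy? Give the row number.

Consider where 3 can go in column 1.
R4C1 is out (row 4 already has a 3).
R6C1 is out (row 6 already has a 3).
So the only cell in column 1 that can hold 3 is R3C1.
That is row 3.

3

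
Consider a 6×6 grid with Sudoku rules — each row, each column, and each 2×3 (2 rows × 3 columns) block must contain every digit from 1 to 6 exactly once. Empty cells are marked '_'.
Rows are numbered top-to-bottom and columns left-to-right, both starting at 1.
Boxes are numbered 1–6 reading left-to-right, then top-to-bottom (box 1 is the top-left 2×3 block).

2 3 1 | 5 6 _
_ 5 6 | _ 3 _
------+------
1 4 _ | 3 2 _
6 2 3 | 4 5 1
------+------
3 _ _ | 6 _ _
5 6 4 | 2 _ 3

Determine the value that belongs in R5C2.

1

Row 5 already contains {3, 6}.
Column 2 already contains {2, 3, 4, 5, 6}.
Its 2×3 block (box 5) already contains {3, 4, 5, 6}.
The only value from 1–6 not eliminated is 1, so R5C2 = 1.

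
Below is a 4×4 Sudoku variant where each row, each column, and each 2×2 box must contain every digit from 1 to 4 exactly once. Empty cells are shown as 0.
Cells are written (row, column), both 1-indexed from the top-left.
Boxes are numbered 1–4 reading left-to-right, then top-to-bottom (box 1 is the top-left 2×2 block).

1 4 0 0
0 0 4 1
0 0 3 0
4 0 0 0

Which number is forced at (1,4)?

3

Cell (1,4) itself could take any of {2, 3} by direct elimination.
Consider where 3 can go in column 4.
(3,4) is out (row 3 already has a 3).
(4,4) is out (box 4 already has a 3).
So the only cell in column 4 that can hold 3 is (1,4).
Therefore (1,4) = 3.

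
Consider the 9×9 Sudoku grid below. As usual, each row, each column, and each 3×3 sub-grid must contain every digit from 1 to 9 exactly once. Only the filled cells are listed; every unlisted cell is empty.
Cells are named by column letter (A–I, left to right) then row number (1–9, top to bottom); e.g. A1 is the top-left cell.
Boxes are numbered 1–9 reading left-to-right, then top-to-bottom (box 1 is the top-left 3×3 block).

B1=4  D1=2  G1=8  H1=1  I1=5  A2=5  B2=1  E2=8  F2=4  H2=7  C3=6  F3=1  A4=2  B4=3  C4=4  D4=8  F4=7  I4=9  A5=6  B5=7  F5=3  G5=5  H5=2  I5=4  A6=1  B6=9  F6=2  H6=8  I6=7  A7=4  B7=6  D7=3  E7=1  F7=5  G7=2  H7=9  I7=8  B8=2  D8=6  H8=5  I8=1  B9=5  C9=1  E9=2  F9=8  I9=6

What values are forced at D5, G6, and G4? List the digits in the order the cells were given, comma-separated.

1,3,1

For D5:
  Consider where 1 can go in column D.
  D2 is out (row 2 already has a 1).
  D3 is out (row 3 already has a 1).
  D6 is out (row 6 already has a 1).
  D9 is out (row 9 already has a 1).
  So the only cell in column D that can hold 1 is D5.
  So D5 = 1.
For G6:
  Consider where 3 can go in box 6.
  G4 is out (row 4 already has a 3).
  H4 is out (row 4 already has a 3).
  So the only cell in box 6 that can hold 3 is G6.
  So G6 = 3.
For G4:
  Consider where 1 can go in box 6.
  H4 is out (column H already has a 1).
  G6 is out (row 6 already has a 1).
  So the only cell in box 6 that can hold 1 is G4.
  So G4 = 1.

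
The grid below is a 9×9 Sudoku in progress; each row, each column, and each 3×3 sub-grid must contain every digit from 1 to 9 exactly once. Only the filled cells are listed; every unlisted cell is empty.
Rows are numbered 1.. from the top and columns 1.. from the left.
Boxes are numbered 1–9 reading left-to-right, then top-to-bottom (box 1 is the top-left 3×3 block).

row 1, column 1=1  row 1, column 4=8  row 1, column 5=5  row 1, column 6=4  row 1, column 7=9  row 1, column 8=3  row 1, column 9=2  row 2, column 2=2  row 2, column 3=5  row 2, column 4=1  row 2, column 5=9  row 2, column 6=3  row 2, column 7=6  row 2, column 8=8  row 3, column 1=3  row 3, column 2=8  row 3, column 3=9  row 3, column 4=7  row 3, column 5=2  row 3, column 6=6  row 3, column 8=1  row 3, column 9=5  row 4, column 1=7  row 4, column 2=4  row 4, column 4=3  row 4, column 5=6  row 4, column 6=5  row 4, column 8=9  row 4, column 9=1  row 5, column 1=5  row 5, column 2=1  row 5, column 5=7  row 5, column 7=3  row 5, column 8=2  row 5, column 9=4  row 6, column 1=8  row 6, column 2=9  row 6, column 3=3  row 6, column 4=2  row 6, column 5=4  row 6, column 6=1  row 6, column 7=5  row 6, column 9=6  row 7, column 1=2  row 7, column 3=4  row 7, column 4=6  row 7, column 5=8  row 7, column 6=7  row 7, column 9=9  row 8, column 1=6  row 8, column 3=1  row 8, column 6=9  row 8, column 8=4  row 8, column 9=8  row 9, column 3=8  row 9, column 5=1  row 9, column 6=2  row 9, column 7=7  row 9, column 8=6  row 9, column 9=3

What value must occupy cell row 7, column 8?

Row 7 already contains {2, 4, 6, 7, 8, 9}.
Column 8 already contains {1, 2, 3, 4, 6, 8, 9}.
Its 3×3 block (box 9) already contains {3, 4, 6, 7, 8, 9}.
The only value from 1–9 not eliminated is 5, so row 7, column 8 = 5.

5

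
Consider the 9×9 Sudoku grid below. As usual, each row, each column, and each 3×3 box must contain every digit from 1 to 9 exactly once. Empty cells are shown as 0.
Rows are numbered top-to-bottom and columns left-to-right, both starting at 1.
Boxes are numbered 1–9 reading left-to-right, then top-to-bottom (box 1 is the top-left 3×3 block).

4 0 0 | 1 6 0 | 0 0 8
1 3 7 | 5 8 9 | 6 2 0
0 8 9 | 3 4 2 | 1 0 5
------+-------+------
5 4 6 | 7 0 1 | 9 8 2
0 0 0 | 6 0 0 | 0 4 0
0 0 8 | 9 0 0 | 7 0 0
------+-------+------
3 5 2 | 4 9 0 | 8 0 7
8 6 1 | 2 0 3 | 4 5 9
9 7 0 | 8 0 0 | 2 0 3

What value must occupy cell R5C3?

3

Row 5 already contains {4, 6}.
Column 3 already contains {1, 2, 6, 7, 8, 9}.
Its 3×3 block (box 4) already contains {4, 5, 6, 8}.
The only value from 1–9 not eliminated is 3, so R5C3 = 3.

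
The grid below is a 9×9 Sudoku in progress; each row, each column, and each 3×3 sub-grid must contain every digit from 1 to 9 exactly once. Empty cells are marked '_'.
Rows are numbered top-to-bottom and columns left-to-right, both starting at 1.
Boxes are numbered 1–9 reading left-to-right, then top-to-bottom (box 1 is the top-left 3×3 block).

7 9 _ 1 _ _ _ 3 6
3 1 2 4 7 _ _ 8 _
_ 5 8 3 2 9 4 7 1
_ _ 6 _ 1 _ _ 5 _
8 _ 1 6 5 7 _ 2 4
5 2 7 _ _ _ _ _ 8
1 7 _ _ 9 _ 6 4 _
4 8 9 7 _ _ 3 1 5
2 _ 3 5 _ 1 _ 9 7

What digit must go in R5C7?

Row 5 already contains {1, 2, 4, 5, 6, 7, 8}.
Column 7 already contains {3, 4, 6}.
Its 3×3 block (box 6) already contains {2, 4, 5, 8}.
The only value from 1–9 not eliminated is 9, so R5C7 = 9.

9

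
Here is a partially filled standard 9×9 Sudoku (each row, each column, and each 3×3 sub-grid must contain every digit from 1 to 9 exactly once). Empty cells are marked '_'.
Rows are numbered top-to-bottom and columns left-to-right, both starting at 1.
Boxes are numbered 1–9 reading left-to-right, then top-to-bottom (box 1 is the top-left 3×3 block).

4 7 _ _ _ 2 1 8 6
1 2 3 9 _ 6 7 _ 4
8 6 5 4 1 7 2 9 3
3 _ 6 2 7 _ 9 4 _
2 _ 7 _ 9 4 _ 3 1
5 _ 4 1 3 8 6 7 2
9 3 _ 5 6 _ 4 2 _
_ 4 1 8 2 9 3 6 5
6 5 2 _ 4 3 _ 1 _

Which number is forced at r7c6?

1

Row 7 already contains {2, 3, 4, 5, 6, 9}.
Column 6 already contains {2, 3, 4, 6, 7, 8, 9}.
Its 3×3 block (box 8) already contains {2, 3, 4, 5, 6, 8, 9}.
The only value from 1–9 not eliminated is 1, so r7c6 = 1.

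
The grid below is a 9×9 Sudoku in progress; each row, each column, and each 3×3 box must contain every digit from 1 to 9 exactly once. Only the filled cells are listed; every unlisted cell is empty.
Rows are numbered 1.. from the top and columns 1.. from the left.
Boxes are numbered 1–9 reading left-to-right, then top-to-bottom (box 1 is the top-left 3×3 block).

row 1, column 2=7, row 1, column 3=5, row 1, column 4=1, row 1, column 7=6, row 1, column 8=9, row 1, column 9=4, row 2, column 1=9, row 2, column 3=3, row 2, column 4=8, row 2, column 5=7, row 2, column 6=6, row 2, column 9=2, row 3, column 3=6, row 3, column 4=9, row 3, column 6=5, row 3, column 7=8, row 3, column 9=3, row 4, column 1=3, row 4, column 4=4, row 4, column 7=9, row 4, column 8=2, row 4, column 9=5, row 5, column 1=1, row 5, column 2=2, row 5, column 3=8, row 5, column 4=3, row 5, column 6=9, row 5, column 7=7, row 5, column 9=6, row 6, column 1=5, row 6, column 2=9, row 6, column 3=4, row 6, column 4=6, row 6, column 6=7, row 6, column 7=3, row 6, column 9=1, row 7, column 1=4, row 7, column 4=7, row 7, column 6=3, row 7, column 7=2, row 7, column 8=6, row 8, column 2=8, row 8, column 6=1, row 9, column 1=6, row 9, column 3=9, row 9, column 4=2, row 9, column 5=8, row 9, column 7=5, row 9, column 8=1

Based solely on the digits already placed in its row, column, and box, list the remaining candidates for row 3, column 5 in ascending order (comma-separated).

2,4

Row 3 already contains {3, 5, 6, 8, 9}.
Column 5 already contains {7, 8}.
Its 3×3 block (box 2) already contains {1, 5, 6, 7, 8, 9}.
Removing those from 1–9 leaves {2, 4} as the candidates for row 3, column 5.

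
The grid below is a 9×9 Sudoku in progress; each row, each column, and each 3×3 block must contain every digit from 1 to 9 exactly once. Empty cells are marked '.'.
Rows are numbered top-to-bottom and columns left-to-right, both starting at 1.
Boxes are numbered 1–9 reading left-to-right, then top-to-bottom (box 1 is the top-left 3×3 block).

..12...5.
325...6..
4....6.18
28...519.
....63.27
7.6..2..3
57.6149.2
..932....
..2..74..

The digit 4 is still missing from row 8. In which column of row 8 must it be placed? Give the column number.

Consider where 4 can go in row 8.
r8c1 is out (column 1 already has a 4).
r8c6 is out (column 6 already has a 4).
r8c7 is out (column 7 already has a 4).
r8c8 is out (box 9 already has a 4).
r8c9 is out (box 9 already has a 4).
So the only cell in row 8 that can hold 4 is r8c2.
That is column 2.

2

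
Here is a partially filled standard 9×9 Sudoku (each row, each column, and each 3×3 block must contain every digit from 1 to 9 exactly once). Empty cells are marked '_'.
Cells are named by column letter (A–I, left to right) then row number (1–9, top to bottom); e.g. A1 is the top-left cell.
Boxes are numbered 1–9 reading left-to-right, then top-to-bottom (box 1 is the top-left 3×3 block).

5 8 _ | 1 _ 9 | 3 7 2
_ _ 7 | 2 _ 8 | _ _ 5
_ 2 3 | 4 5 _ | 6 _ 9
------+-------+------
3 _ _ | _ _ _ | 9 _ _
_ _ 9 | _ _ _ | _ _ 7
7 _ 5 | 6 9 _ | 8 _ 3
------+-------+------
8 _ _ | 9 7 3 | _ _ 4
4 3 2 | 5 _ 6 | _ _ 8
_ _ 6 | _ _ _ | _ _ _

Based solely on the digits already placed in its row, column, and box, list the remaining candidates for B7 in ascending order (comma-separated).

1,5

Row 7 already contains {3, 4, 7, 8, 9}.
Column B already contains {2, 3, 8}.
Its 3×3 block (box 7) already contains {2, 3, 4, 6, 8}.
Removing those from 1–9 leaves {1, 5} as the candidates for B7.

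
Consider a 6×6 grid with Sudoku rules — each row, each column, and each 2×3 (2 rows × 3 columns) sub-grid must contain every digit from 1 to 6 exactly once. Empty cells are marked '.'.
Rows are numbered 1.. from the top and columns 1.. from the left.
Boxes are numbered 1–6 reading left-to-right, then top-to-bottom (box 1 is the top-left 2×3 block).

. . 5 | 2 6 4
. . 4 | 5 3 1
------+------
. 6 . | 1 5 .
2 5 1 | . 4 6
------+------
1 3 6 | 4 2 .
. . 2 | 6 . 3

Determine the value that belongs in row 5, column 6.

5

Row 5 already contains {1, 2, 3, 4, 6}.
Column 6 already contains {1, 3, 4, 6}.
Its 2×3 block (box 6) already contains {2, 3, 4, 6}.
The only value from 1–6 not eliminated is 5, so row 5, column 6 = 5.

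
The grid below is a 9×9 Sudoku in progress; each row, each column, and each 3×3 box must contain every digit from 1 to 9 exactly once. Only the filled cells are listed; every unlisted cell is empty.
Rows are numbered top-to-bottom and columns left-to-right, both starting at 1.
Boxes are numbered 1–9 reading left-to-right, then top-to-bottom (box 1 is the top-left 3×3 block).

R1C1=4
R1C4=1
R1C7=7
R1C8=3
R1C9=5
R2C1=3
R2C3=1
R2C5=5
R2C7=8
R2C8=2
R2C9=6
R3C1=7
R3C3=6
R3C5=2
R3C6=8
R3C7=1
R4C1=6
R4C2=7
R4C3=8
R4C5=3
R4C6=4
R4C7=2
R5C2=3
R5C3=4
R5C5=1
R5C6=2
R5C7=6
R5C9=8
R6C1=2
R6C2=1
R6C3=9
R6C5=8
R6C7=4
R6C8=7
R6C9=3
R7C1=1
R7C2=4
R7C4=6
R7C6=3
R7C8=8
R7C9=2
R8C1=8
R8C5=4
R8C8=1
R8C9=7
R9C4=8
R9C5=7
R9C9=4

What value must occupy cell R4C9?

1

Cell R4C9 itself could take any of {1, 9} by direct elimination.
Consider where 1 can go in column 9.
R3C9 is out (row 3 already has a 1).
So the only cell in column 9 that can hold 1 is R4C9.
Therefore R4C9 = 1.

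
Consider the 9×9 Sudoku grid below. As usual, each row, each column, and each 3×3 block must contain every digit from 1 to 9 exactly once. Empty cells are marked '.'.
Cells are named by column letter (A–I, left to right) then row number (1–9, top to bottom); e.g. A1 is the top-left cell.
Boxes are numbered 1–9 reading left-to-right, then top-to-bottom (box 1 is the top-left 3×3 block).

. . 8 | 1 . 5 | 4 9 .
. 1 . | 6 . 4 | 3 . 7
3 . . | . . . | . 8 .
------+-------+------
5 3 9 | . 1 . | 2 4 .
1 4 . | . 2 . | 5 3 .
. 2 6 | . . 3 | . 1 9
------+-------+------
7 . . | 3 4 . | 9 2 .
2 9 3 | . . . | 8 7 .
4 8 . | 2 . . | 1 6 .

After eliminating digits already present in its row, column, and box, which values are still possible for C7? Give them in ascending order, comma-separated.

1,5

Row 7 already contains {2, 3, 4, 7, 9}.
Column C already contains {3, 6, 8, 9}.
Its 3×3 block (box 7) already contains {2, 3, 4, 7, 8, 9}.
Removing those from 1–9 leaves {1, 5} as the candidates for C7.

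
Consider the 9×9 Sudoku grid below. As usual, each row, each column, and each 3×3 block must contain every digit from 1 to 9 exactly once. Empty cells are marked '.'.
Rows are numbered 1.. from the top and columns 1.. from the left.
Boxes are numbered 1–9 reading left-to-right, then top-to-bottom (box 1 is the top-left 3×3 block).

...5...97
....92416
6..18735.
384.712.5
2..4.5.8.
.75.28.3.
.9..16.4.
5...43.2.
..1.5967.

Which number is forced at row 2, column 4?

3

Row 2 already contains {1, 2, 4, 6, 9}.
Column 4 already contains {1, 4, 5}.
Its 3×3 block (box 2) already contains {1, 2, 5, 7, 8, 9}.
The only value from 1–9 not eliminated is 3, so row 2, column 4 = 3.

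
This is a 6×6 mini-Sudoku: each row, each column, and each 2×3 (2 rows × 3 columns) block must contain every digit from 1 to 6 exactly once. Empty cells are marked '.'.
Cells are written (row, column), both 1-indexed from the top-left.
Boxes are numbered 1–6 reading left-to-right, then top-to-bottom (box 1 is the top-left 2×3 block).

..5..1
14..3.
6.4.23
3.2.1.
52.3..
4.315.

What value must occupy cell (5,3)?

1

Cell (5,3) itself could take any of {1, 6} by direct elimination.
Consider where 1 can go in box 5.
(6,2) is out (row 6 already has a 1).
So the only cell in box 5 that can hold 1 is (5,3).
Therefore (5,3) = 1.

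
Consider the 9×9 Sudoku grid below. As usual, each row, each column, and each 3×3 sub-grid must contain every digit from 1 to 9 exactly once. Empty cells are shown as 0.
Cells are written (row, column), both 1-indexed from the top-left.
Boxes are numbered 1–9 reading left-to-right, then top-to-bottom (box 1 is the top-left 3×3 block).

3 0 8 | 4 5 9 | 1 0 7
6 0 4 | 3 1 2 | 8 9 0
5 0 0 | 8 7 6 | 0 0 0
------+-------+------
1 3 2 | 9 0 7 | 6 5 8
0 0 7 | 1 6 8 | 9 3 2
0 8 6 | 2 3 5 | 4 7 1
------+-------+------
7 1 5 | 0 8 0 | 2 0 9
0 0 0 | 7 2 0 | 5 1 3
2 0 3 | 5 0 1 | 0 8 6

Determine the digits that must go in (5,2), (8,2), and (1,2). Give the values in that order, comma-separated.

5,6,2

For (5,2):
  Consider where 5 can go in box 4.
  (5,1) is out (column 1 already has a 5).
  (6,1) is out (row 6 already has a 5).
  So the only cell in box 4 that can hold 5 is (5,2).
  So (5,2) = 5.
For (8,2):
  Consider where 6 can go in box 7.
  (8,1) is out (column 1 already has a 6).
  (8,3) is out (column 3 already has a 6).
  (9,2) is out (row 9 already has a 6).
  So the only cell in box 7 that can hold 6 is (8,2).
  So (8,2) = 6.
For (1,2):
  Row 1 already contains {1, 3, 4, 5, 7, 8, 9}.
  Column 2 already contains {1, 3, 8}.
  Its 3×3 block (box 1) already contains {3, 4, 5, 6, 8}.
  The only value from 1–9 not eliminated is 2, so (1,2) = 2.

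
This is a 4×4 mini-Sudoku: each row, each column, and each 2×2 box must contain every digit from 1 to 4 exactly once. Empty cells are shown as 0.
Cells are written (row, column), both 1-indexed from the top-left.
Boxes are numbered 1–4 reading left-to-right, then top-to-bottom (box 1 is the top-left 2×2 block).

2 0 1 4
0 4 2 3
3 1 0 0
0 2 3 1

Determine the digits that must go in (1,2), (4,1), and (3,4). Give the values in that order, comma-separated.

3,4,2

For (1,2):
  Row 1 already contains {1, 2, 4}.
  Column 2 already contains {1, 2, 4}.
  Its 2×2 block (box 1) already contains {2, 4}.
  The only value from 1–4 not eliminated is 3, so (1,2) = 3.
For (4,1):
  Row 4 already contains {1, 2, 3}.
  Column 1 already contains {2, 3}.
  Its 2×2 block (box 3) already contains {1, 2, 3}.
  The only value from 1–4 not eliminated is 4, so (4,1) = 4.
For (3,4):
  Row 3 already contains {1, 3}.
  Column 4 already contains {1, 3, 4}.
  Its 2×2 block (box 4) already contains {1, 3}.
  The only value from 1–4 not eliminated is 2, so (3,4) = 2.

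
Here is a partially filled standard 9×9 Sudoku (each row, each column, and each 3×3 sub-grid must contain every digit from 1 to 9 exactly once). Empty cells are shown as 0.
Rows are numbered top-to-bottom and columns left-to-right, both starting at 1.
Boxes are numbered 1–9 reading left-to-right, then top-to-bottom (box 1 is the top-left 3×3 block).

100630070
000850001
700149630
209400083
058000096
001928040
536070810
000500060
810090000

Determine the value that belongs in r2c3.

Cell r2c3 itself could take any of {2, 3, 4} by direct elimination.
Consider where 3 can go in column 3.
r1c3 is out (row 1 already has a 3).
r3c3 is out (row 3 already has a 3).
r8c3 is out (box 7 already has a 3).
r9c3 is out (box 7 already has a 3).
So the only cell in column 3 that can hold 3 is r2c3.
Therefore r2c3 = 3.

3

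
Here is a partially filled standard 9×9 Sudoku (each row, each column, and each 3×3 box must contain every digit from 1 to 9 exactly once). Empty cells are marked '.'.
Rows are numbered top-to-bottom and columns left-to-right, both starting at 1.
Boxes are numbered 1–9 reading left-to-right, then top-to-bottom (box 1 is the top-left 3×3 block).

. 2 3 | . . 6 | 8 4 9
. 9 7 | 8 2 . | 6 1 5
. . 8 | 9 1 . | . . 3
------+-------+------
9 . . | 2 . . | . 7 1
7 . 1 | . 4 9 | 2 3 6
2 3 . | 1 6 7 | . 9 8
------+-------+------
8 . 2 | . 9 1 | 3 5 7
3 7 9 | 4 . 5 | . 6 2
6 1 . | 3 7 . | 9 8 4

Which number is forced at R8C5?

Row 8 already contains {2, 3, 4, 5, 6, 7, 9}.
Column 5 already contains {1, 2, 4, 6, 7, 9}.
Its 3×3 block (box 8) already contains {1, 3, 4, 5, 7, 9}.
The only value from 1–9 not eliminated is 8, so R8C5 = 8.

8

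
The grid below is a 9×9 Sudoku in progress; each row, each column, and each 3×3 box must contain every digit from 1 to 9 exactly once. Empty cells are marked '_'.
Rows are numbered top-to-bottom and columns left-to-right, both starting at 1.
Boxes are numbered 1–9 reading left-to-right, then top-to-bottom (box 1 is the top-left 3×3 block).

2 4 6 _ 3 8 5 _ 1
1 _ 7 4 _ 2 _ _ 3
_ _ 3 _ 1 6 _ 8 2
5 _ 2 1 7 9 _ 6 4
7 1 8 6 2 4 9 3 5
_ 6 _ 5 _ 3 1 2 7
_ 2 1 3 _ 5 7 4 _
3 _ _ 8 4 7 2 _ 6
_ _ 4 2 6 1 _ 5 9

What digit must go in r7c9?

Row 7 already contains {1, 2, 3, 4, 5, 7}.
Column 9 already contains {1, 2, 3, 4, 5, 6, 7, 9}.
Its 3×3 block (box 9) already contains {2, 4, 5, 6, 7, 9}.
The only value from 1–9 not eliminated is 8, so r7c9 = 8.

8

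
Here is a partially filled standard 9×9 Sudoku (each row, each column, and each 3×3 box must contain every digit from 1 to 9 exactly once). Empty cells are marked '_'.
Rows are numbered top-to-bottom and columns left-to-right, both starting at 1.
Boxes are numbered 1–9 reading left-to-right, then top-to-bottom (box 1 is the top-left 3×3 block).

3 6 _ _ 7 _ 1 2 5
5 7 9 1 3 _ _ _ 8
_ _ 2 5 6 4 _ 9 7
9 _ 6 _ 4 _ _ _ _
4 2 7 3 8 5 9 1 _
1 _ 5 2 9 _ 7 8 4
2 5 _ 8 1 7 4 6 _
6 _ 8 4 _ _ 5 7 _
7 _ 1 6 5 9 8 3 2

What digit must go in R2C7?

Row 2 already contains {1, 3, 5, 7, 8, 9}.
Column 7 already contains {1, 4, 5, 7, 8, 9}.
Its 3×3 block (box 3) already contains {1, 2, 5, 7, 8, 9}.
The only value from 1–9 not eliminated is 6, so R2C7 = 6.

6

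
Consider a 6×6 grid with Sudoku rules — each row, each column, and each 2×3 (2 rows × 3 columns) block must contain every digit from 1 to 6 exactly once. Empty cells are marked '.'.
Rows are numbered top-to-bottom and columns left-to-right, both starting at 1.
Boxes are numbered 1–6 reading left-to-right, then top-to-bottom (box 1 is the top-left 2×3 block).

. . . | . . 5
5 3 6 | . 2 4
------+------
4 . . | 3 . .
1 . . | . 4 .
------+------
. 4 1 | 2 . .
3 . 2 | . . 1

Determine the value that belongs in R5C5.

5

Cell R5C5 itself could take any of {3, 5, 6} by direct elimination.
Consider where 5 can go in row 5.
R5C1 is out (column 1 already has a 5).
R5C6 is out (column 6 already has a 5).
So the only cell in row 5 that can hold 5 is R5C5.
Therefore R5C5 = 5.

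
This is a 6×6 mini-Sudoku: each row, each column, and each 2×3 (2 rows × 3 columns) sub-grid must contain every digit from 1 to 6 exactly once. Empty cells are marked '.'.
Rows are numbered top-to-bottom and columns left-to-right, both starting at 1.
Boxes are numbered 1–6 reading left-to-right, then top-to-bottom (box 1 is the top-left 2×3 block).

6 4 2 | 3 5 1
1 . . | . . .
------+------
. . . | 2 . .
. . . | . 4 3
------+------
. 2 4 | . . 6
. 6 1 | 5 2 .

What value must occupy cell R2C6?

Cell R2C6 itself could take any of {2, 4} by direct elimination.
Consider where 2 can go in box 2.
R2C4 is out (column 4 already has a 2).
R2C5 is out (column 5 already has a 2).
So the only cell in box 2 that can hold 2 is R2C6.
Therefore R2C6 = 2.

2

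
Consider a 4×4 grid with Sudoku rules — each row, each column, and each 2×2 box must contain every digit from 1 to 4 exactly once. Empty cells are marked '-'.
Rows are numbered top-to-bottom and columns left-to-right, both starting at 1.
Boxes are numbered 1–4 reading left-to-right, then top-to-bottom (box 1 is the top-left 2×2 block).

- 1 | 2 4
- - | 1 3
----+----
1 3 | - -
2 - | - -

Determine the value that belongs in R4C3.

3

Cell R4C3 itself could take any of {3, 4} by direct elimination.
Consider where 3 can go in column 3.
R3C3 is out (row 3 already has a 3).
So the only cell in column 3 that can hold 3 is R4C3.
Therefore R4C3 = 3.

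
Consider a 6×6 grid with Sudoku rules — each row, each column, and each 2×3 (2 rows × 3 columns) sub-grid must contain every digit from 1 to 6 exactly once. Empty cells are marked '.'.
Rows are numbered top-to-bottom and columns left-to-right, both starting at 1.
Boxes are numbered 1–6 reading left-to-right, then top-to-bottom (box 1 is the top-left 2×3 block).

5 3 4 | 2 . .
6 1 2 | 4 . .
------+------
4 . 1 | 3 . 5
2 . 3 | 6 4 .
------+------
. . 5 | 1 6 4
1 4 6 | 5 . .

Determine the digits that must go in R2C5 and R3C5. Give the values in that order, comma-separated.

For R2C5:
  Consider where 5 can go in box 2.
  R1C5 is out (row 1 already has a 5).
  R1C6 is out (row 1 already has a 5).
  R2C6 is out (column 6 already has a 5).
  So the only cell in box 2 that can hold 5 is R2C5.
  So R2C5 = 5.
For R3C5:
  Row 3 already contains {1, 3, 4, 5}.
  Column 5 already contains {4, 6}.
  Its 2×3 block (box 4) already contains {3, 4, 5, 6}.
  The only value from 1–6 not eliminated is 2, so R3C5 = 2.

5,2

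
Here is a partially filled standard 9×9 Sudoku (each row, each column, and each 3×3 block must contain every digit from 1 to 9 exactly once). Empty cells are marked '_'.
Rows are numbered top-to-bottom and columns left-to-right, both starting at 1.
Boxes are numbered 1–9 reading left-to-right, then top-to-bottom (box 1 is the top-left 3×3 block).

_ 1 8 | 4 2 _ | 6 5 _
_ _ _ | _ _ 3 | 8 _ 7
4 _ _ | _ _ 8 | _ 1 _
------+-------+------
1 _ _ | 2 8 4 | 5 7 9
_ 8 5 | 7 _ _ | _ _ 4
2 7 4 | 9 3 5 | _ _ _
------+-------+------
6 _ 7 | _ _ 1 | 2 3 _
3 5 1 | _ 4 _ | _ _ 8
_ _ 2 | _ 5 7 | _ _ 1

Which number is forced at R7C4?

8

Row 7 already contains {1, 2, 3, 6, 7}.
Column 4 already contains {2, 4, 7, 9}.
Its 3×3 block (box 8) already contains {1, 4, 5, 7}.
The only value from 1–9 not eliminated is 8, so R7C4 = 8.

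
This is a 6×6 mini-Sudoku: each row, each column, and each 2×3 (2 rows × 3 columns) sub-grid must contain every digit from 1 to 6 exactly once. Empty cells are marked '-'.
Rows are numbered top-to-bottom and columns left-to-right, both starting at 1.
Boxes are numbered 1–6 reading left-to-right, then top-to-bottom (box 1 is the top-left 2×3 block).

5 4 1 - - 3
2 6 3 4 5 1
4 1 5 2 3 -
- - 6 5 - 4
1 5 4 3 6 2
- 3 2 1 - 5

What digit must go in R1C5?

Row 1 already contains {1, 3, 4, 5}.
Column 5 already contains {3, 5, 6}.
Its 2×3 block (box 2) already contains {1, 3, 4, 5}.
The only value from 1–6 not eliminated is 2, so R1C5 = 2.

2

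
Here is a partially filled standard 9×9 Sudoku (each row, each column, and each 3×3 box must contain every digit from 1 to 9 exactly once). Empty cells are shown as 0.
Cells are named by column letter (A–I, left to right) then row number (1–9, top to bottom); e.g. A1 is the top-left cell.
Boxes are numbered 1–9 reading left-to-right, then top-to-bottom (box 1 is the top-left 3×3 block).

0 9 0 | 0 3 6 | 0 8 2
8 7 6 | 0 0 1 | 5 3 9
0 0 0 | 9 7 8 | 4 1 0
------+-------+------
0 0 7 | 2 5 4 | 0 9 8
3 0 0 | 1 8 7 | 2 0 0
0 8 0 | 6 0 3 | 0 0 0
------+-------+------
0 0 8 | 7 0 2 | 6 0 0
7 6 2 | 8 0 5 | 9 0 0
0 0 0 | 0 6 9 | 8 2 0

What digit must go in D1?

Cell D1 itself could take any of {4, 5} by direct elimination.
Consider where 5 can go in column D.
D2 is out (row 2 already has a 5).
D9 is out (box 8 already has a 5).
So the only cell in column D that can hold 5 is D1.
Therefore D1 = 5.

5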